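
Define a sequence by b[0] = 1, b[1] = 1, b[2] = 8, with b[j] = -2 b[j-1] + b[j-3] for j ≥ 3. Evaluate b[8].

256

b[3] = -2*8 + 1 = -15
b[4] = -2*(-15) + 1 = 31
b[5] = -2*31 + 8 = -54
b[6] = -2*(-54) + (-15) = 93
b[7] = -2*93 + 31 = -155
b[8] = -2*(-155) + (-54) = 256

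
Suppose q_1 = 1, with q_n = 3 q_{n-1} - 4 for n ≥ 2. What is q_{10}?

q_2 = 3·1 - 4 = -1
q_3 = 3·(-1) - 4 = -7
q_4 = 3·(-7) - 4 = -25
q_5 = 3·(-25) - 4 = -79
q_6 = 3·(-79) - 4 = -241
q_7 = 3·(-241) - 4 = -727
q_8 = 3·(-727) - 4 = -2185
q_9 = 3·(-2185) - 4 = -6559
q_{10} = 3·(-6559) - 4 = -19681

-19681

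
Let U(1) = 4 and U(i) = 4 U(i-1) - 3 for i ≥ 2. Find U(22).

The fixed point is -3/(1 - 4) = 1, so U(i) - 1 = 4(U(i-1) - 1).
Hence U(i) = 3·4^{i-1} + 1.
U(22) = 3·4^{21} + 1 = 3·4398046511104 + 1 = 13194139533313.

13194139533313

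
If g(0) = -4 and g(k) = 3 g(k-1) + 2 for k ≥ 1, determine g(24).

The fixed point is 2/(1 - 3) = -1, so g(k) + 1 = 3(g(k-1) + 1).
Hence g(k) = -3·3^k - 1.
g(24) = -3·3^{24} - 1 = -3·282429536481 - 1 = -847288609444.

-847288609444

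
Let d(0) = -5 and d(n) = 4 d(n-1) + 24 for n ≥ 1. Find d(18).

206158430200

The fixed point is 24/(1 - 4) = -8, so d(n) + 8 = 4(d(n-1) + 8).
Hence d(n) = 3·4^n - 8.
d(18) = 3·4^{18} - 8 = 3·68719476736 - 8 = 206158430200.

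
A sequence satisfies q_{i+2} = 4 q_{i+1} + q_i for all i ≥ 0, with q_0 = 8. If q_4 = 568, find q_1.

Let q_1 = y.
q_2 = 8 + 4y
q_3 = 32 + 17y
q_4 = 136 + 72y
So 136 + 72y = 568, giving y = 6.

6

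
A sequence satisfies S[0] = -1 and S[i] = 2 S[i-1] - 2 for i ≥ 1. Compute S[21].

The fixed point is -2/(1 - 2) = 2, so S[i] - 2 = 2(S[i-1] - 2).
Hence S[i] = -3·2^i + 2.
S[21] = -3·2^{21} + 2 = -3·2097152 + 2 = -6291454.

-6291454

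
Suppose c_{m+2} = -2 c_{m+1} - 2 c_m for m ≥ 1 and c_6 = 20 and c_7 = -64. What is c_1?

-3

Rearranging, c_{m-2} = (c_m + 2 c_{m-1}) / -2.
c_5 = (-64 + 2·20) / -2 = -24/-2 = 12
c_4 = (20 + 2·12) / -2 = 44/-2 = -22
c_3 = (12 + 2·(-22)) / -2 = -32/-2 = 16
c_2 = (-22 + 2·16) / -2 = 10/-2 = -5
c_1 = (16 + 2·(-5)) / -2 = 6/-2 = -3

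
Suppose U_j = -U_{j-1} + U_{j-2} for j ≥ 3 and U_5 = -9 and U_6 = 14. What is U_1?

-3

Rearranging, U_{j-2} = U_j + U_{j-1}.
U_4 = 14 + (-9) = 5
U_3 = -9 + 5 = -4
U_2 = 5 + (-4) = 1
U_1 = -4 + 1 = -3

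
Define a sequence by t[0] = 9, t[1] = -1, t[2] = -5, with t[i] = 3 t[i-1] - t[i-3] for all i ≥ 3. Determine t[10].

t[3] = 3(-5) - 9 = -24
t[4] = 3(-24) - (-1) = -71
t[5] = 3(-71) - (-5) = -208
t[6] = 3(-208) - (-24) = -600
t[7] = 3(-600) - (-71) = -1729
t[8] = 3(-1729) - (-208) = -4979
t[9] = 3(-4979) - (-600) = -14337
t[10] = 3(-14337) - (-1729) = -41282

-41282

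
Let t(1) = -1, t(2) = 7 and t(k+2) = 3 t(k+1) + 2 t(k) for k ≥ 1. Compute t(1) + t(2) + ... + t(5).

t(3) = 3·7 + 2·(-1) = 19
t(4) = 3·19 + 2·7 = 71
t(5) = 3·71 + 2·19 = 251
Sum = (-1) + 7 + 19 + 71 + 251 = 347

347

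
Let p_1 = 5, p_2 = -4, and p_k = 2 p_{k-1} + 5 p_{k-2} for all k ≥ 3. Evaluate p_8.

3794

p_3 = 2(-4) + 5(5) = 17
p_4 = 2(17) + 5(-4) = 14
p_5 = 2(14) + 5(17) = 113
p_6 = 2(113) + 5(14) = 296
p_7 = 2(296) + 5(113) = 1157
p_8 = 2(1157) + 5(296) = 3794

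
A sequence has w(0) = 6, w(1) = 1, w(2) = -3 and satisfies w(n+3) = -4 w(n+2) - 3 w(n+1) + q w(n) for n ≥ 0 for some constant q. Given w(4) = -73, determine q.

2

w(3) = 9 + 6q
w(4) = -27 - 23q
So -27 - 23q = -73, giving q = 2.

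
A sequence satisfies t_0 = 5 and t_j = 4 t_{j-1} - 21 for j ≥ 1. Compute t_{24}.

The fixed point is -21/(1 - 4) = 7, so t_j - 7 = 4(t_{j-1} - 7).
Hence t_j = -2·4^j + 7.
t_{24} = -2·4^{24} + 7 = -2·281474976710656 + 7 = -562949953421305.

-562949953421305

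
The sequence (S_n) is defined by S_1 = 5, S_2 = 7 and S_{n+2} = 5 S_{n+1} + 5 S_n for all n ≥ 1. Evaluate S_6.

S_3 = 5·7 + 5·5 = 60
S_4 = 5·60 + 5·7 = 335
S_5 = 5·335 + 5·60 = 1975
S_6 = 5·1975 + 5·335 = 11550

11550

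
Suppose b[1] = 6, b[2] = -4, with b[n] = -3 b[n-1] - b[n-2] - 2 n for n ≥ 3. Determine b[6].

b[3] = -3(-4) - 6 - 6 = 0
b[4] = -3(0) - (-4) - 8 = -4
b[5] = -3(-4) - 0 - 10 = 2
b[6] = -3(2) - (-4) - 12 = -14

-14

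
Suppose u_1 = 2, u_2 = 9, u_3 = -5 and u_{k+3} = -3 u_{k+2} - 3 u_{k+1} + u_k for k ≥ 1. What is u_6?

u_4 = -3·(-5) - 3·9 + 2 = -10
u_5 = -3·(-10) - 3·(-5) + 9 = 54
u_6 = -3·54 - 3·(-10) + (-5) = -137

-137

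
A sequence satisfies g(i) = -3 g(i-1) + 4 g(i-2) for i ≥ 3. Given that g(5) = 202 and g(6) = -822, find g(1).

-2

Rearranging, g(i-2) = (g(i) + 3 g(i-1)) / 4.
g(4) = (-822 + 3*202) / 4 = -216/4 = -54
g(3) = (202 + 3*(-54)) / 4 = 40/4 = 10
g(2) = (-54 + 3*10) / 4 = -24/4 = -6
g(1) = (10 + 3*(-6)) / 4 = -8/4 = -2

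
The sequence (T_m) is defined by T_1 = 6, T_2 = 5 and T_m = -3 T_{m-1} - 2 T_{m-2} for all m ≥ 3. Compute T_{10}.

T_3 = -3(5) - 2(6) = -27
T_4 = -3(-27) - 2(5) = 71
T_5 = -3(71) - 2(-27) = -159
T_6 = -3(-159) - 2(71) = 335
T_7 = -3(335) - 2(-159) = -687
T_8 = -3(-687) - 2(335) = 1391
T_9 = -3(1391) - 2(-687) = -2799
T_{10} = -3(-2799) - 2(1391) = 5615

5615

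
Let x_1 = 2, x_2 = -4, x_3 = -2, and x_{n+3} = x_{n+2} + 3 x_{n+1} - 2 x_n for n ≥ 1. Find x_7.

-78

x_4 = (-2) + 3*(-4) - 2*2 = -18
x_5 = (-18) + 3*(-2) - 2*(-4) = -16
x_6 = (-16) + 3*(-18) - 2*(-2) = -66
x_7 = (-66) + 3*(-16) - 2*(-18) = -78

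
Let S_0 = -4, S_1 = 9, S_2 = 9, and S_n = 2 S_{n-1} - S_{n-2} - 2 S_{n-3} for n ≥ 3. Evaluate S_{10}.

389

S_3 = 2*9 - 9 - 2*(-4) = 17
S_4 = 2*17 - 9 - 2*9 = 7
S_5 = 2*7 - 17 - 2*9 = -21
S_6 = 2*(-21) - 7 - 2*17 = -83
S_7 = 2*(-83) - (-21) - 2*7 = -159
S_8 = 2*(-159) - (-83) - 2*(-21) = -193
S_9 = 2*(-193) - (-159) - 2*(-83) = -61
S_{10} = 2*(-61) - (-193) - 2*(-159) = 389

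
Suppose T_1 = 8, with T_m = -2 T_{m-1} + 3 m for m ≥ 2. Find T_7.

T_2 = -2*8 + 6 = -10
T_3 = -2*(-10) + 9 = 29
T_4 = -2*29 + 12 = -46
T_5 = -2*(-46) + 15 = 107
T_6 = -2*107 + 18 = -196
T_7 = -2*(-196) + 21 = 413

413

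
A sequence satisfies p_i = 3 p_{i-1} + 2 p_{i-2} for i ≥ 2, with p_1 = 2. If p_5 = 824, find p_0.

7

Let p_0 = v.
p_2 = 6 + 2v
p_3 = 22 + 6v
p_4 = 78 + 22v
p_5 = 278 + 78v
So 278 + 78v = 824, giving v = 7.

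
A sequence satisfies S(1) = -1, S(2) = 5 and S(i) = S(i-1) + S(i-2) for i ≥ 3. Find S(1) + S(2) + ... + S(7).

S(3) = 5 + (-1) = 4
S(4) = 4 + 5 = 9
S(5) = 9 + 4 = 13
S(6) = 13 + 9 = 22
S(7) = 22 + 13 = 35
Sum = (-1) + 5 + 4 + 9 + 13 + 22 + 35 = 87

87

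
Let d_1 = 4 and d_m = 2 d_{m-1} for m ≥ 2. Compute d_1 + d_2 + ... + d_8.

1020

d_2 = 2*4 = 8
d_3 = 2*8 = 16
d_4 = 2*16 = 32
d_5 = 2*32 = 64
d_6 = 2*64 = 128
d_7 = 2*128 = 256
d_8 = 2*256 = 512
Sum = 4 + 8 + 16 + 32 + 64 + 128 + 256 + 512 = 1020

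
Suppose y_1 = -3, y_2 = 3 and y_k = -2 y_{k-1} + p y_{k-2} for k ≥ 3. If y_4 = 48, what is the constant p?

4

y_3 = -6 - 3p
y_4 = 12 + 9p
So 12 + 9p = 48, giving p = 4.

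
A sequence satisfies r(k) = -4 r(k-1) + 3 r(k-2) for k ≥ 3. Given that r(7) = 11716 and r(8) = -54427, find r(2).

-1

Rearranging, r(k-2) = (r(k) + 4 r(k-1)) / 3.
r(6) = (-54427 + 4*11716) / 3 = -7563/3 = -2521
r(5) = (11716 + 4*(-2521)) / 3 = 1632/3 = 544
r(4) = (-2521 + 4*544) / 3 = -345/3 = -115
r(3) = (544 + 4*(-115)) / 3 = 84/3 = 28
r(2) = (-115 + 4*28) / 3 = -3/3 = -1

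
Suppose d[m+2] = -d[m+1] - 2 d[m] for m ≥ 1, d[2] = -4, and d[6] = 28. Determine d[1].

Let d[1] = y.
d[3] = 4 - 2y
d[4] = 4 + 2y
d[5] = -12 + 2y
d[6] = 4 - 6y
So 4 - 6y = 28, giving y = -4.

-4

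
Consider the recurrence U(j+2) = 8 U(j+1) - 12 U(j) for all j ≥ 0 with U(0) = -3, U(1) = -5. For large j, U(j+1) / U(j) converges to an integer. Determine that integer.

The characteristic equation is r^2 - 8r + 12 = 0, which factors as (r - 6)(r - 2) = 0.
So the roots are 6 and 2. Since |6| > |2| and the coefficient of 6^j is non-zero, the ratio tends to 6.

6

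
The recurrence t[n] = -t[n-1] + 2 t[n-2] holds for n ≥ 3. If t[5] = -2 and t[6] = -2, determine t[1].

Rearranging, t[n-2] = (t[n] + t[n-1]) / 2.
t[4] = (-2 + (-2)) / 2 = -4/2 = -2
t[3] = (-2 + (-2)) / 2 = -4/2 = -2
t[2] = (-2 + (-2)) / 2 = -4/2 = -2
t[1] = (-2 + (-2)) / 2 = -4/2 = -2

-2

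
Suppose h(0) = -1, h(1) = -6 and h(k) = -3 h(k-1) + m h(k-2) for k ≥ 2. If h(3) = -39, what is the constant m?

h(2) = 18 - m
h(3) = -54 - 3m
So -54 - 3m = -39, giving m = -5.

-5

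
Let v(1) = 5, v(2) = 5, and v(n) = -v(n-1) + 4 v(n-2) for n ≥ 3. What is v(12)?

-20635

v(3) = -5 + 4(5) = 15
v(4) = -15 + 4(5) = 5
v(5) = -5 + 4(15) = 55
v(6) = -55 + 4(5) = -35
v(7) = -(-35) + 4(55) = 255
v(8) = -255 + 4(-35) = -395
v(9) = -(-395) + 4(255) = 1415
v(10) = -1415 + 4(-395) = -2995
v(11) = -(-2995) + 4(1415) = 8655
v(12) = -8655 + 4(-2995) = -20635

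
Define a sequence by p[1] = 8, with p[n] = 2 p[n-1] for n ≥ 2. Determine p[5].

128

p[2] = 2(8) = 16
p[3] = 2(16) = 32
p[4] = 2(32) = 64
p[5] = 2(64) = 128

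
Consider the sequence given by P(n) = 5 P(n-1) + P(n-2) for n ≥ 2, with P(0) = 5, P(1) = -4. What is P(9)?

-1547779

P(2) = 5·(-4) + 5 = -15
P(3) = 5·(-15) + (-4) = -79
P(4) = 5·(-79) + (-15) = -410
P(5) = 5·(-410) + (-79) = -2129
P(6) = 5·(-2129) + (-410) = -11055
P(7) = 5·(-11055) + (-2129) = -57404
P(8) = 5·(-57404) + (-11055) = -298075
P(9) = 5·(-298075) + (-57404) = -1547779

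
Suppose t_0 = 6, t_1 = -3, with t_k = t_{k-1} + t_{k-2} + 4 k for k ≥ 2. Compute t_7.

273

t_2 = (-3) + 6 + 8 = 11
t_3 = 11 + (-3) + 12 = 20
t_4 = 20 + 11 + 16 = 47
t_5 = 47 + 20 + 20 = 87
t_6 = 87 + 47 + 24 = 158
t_7 = 158 + 87 + 28 = 273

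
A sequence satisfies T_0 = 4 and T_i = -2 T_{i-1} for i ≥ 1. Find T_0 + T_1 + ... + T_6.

T_1 = -2·4 = -8
T_2 = -2·(-8) = 16
T_3 = -2·16 = -32
T_4 = -2·(-32) = 64
T_5 = -2·64 = -128
T_6 = -2·(-128) = 256
Sum = 4 + (-8) + 16 + (-32) + 64 + (-128) + 256 = 172

172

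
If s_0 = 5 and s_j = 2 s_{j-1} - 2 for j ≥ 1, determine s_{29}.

1610612738

The fixed point is -2/(1 - 2) = 2, so s_j - 2 = 2(s_{j-1} - 2).
Hence s_j = 3·2^j + 2.
s_{29} = 3·2^{29} + 2 = 3·536870912 + 2 = 1610612738.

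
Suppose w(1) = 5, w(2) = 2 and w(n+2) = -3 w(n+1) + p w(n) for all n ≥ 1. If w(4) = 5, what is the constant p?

w(3) = -6 + 5p
w(4) = 18 - 13p
So 18 - 13p = 5, giving p = 1.

1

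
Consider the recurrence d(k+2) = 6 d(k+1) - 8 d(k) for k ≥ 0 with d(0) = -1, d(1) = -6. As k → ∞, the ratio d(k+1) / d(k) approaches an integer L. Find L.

4

The characteristic equation is r^2 - 6r + 8 = 0, which factors as (r - 4)(r - 2) = 0.
So the roots are 4 and 2. Since |4| > |2| and the coefficient of 4^k is non-zero, the ratio tends to 4.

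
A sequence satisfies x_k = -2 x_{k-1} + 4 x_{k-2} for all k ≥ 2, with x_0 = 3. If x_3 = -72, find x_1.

Let x_1 = y.
x_2 = 12 - 2y
x_3 = -24 + 8y
So -24 + 8y = -72, giving y = -6.

-6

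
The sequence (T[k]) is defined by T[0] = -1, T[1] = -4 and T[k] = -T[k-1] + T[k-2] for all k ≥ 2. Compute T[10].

186

T[2] = -(-4) + (-1) = 3
T[3] = -3 + (-4) = -7
T[4] = -(-7) + 3 = 10
T[5] = -10 + (-7) = -17
T[6] = -(-17) + 10 = 27
T[7] = -27 + (-17) = -44
T[8] = -(-44) + 27 = 71
T[9] = -71 + (-44) = -115
T[10] = -(-115) + 71 = 186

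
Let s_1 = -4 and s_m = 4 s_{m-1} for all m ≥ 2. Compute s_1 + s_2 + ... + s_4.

-340

s_2 = 4·(-4) = -16
s_3 = 4·(-16) = -64
s_4 = 4·(-64) = -256
Sum = (-4) + (-16) + (-64) + (-256) = -340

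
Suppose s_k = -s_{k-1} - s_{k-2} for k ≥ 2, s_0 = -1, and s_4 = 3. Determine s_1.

Let s_1 = z.
s_2 = 1 - z
s_3 = -1
s_4 = z
So z = 3, giving z = 3.

3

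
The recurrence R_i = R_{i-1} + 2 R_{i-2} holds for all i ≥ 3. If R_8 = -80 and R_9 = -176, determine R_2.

4

Rearranging, R_{i-2} = (R_i - R_{i-1}) / 2.
R_7 = (-176 - (-80)) / 2 = -96/2 = -48
R_6 = (-80 - (-48)) / 2 = -32/2 = -16
R_5 = (-48 - (-16)) / 2 = -32/2 = -16
R_4 = (-16 - (-16)) / 2 = 0/2 = 0
R_3 = (-16 - 0) / 2 = -16/2 = -8
R_2 = (0 - (-8)) / 2 = 8/2 = 4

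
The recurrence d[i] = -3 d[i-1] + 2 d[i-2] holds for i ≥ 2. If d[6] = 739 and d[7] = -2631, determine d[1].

Rearranging, d[i-2] = (d[i] + 3 d[i-1]) / 2.
d[5] = (-2631 + 3·739) / 2 = -414/2 = -207
d[4] = (739 + 3·(-207)) / 2 = 118/2 = 59
d[3] = (-207 + 3·59) / 2 = -30/2 = -15
d[2] = (59 + 3·(-15)) / 2 = 14/2 = 7
d[1] = (-15 + 3·7) / 2 = 6/2 = 3

3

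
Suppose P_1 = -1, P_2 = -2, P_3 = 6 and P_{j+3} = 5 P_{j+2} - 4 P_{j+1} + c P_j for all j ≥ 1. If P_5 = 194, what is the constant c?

-4

P_4 = 38 - c
P_5 = 166 - 7c
So 166 - 7c = 194, giving c = -4.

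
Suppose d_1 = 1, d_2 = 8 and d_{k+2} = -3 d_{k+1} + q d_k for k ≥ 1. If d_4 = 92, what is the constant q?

4

d_3 = -24 + q
d_4 = 72 + 5q
So 72 + 5q = 92, giving q = 4.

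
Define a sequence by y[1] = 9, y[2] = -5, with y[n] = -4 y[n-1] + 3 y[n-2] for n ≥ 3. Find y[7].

20543

y[3] = -4(-5) + 3(9) = 47
y[4] = -4(47) + 3(-5) = -203
y[5] = -4(-203) + 3(47) = 953
y[6] = -4(953) + 3(-203) = -4421
y[7] = -4(-4421) + 3(953) = 20543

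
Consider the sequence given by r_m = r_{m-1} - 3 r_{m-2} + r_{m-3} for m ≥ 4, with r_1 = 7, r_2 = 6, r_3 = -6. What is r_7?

r_4 = (-6) - 3(6) + 7 = -17
r_5 = (-17) - 3(-6) + 6 = 7
r_6 = 7 - 3(-17) + (-6) = 52
r_7 = 52 - 3(7) + (-17) = 14

14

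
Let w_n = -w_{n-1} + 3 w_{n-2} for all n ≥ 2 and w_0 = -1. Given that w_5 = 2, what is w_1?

-1

Let w_1 = x.
w_2 = -3 - x
w_3 = 3 + 4x
w_4 = -12 - 7x
w_5 = 21 + 19x
So 21 + 19x = 2, giving x = -1.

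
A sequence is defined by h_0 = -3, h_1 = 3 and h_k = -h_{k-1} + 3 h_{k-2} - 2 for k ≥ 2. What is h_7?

h_2 = -3 + 3*(-3) - 2 = -14
h_3 = -(-14) + 3*3 - 2 = 21
h_4 = -21 + 3*(-14) - 2 = -65
h_5 = -(-65) + 3*21 - 2 = 126
h_6 = -126 + 3*(-65) - 2 = -323
h_7 = -(-323) + 3*126 - 2 = 699

699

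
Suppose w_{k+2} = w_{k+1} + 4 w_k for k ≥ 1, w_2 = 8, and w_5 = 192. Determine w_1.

Let w_1 = x.
w_3 = 8 + 4x
w_4 = 40 + 4x
w_5 = 72 + 20x
So 72 + 20x = 192, giving x = 6.

6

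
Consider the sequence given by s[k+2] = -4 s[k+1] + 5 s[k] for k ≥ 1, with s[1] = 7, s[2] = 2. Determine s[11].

8138027

s[3] = -4*2 + 5*7 = 27
s[4] = -4*27 + 5*2 = -98
s[5] = -4*(-98) + 5*27 = 527
s[6] = -4*527 + 5*(-98) = -2598
s[7] = -4*(-2598) + 5*527 = 13027
s[8] = -4*13027 + 5*(-2598) = -65098
s[9] = -4*(-65098) + 5*13027 = 325527
s[10] = -4*325527 + 5*(-65098) = -1627598
s[11] = -4*(-1627598) + 5*325527 = 8138027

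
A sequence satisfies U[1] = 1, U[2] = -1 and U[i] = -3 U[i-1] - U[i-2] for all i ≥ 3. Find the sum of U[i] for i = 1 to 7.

65

U[3] = -3(-1) - 1 = 2
U[4] = -3(2) - (-1) = -5
U[5] = -3(-5) - 2 = 13
U[6] = -3(13) - (-5) = -34
U[7] = -3(-34) - 13 = 89
Sum = 1 + (-1) + 2 + (-5) + 13 + (-34) + 89 = 65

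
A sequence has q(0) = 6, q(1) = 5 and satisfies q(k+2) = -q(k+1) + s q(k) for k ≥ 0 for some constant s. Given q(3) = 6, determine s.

q(2) = -5 + 6s
q(3) = 5 - s
So 5 - s = 6, giving s = -1.

-1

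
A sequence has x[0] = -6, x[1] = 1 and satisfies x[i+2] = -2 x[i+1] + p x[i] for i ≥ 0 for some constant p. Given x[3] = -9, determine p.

x[2] = -2 - 6p
x[3] = 4 + 13p
So 4 + 13p = -9, giving p = -1.

-1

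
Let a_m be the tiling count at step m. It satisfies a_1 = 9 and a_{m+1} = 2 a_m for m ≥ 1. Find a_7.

a_2 = 2(9) = 18
a_3 = 2(18) = 36
a_4 = 2(36) = 72
a_5 = 2(72) = 144
a_6 = 2(144) = 288
a_7 = 2(288) = 576

576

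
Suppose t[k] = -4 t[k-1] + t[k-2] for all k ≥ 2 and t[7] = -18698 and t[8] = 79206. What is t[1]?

-2

Rearranging, t[k-2] = t[k] + 4 t[k-1].
t[6] = 79206 + 4(-18698) = 4414
t[5] = -18698 + 4(4414) = -1042
t[4] = 4414 + 4(-1042) = 246
t[3] = -1042 + 4(246) = -58
t[2] = 246 + 4(-58) = 14
t[1] = -58 + 4(14) = -2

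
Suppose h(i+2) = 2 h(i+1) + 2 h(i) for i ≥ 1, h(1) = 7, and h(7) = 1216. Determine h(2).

Let h(2) = z.
h(3) = 14 + 2z
h(4) = 28 + 6z
h(5) = 84 + 16z
h(6) = 224 + 44z
h(7) = 616 + 120z
So 616 + 120z = 1216, giving z = 5.

5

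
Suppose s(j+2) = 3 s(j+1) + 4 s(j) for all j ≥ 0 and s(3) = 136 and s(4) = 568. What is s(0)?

7

Rearranging, s(j-2) = (s(j) - 3 s(j-1)) / 4.
s(2) = (568 - 3(136)) / 4 = 160/4 = 40
s(1) = (136 - 3(40)) / 4 = 16/4 = 4
s(0) = (40 - 3(4)) / 4 = 28/4 = 7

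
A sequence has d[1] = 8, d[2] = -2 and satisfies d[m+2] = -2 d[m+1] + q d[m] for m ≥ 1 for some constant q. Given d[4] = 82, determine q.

d[3] = 4 + 8q
d[4] = -8 - 18q
So -8 - 18q = 82, giving q = -5.

-5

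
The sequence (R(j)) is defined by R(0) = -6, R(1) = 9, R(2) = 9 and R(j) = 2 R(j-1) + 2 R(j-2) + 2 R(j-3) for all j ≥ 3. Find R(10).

49824

R(3) = 2(9) + 2(9) + 2(-6) = 24
R(4) = 2(24) + 2(9) + 2(9) = 84
R(5) = 2(84) + 2(24) + 2(9) = 234
R(6) = 2(234) + 2(84) + 2(24) = 684
R(7) = 2(684) + 2(234) + 2(84) = 2004
R(8) = 2(2004) + 2(684) + 2(234) = 5844
R(9) = 2(5844) + 2(2004) + 2(684) = 17064
R(10) = 2(17064) + 2(5844) + 2(2004) = 49824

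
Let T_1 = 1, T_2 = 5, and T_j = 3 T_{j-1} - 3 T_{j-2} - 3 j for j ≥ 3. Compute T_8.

T_3 = 3·5 - 3·1 - 9 = 3
T_4 = 3·3 - 3·5 - 12 = -18
T_5 = 3·(-18) - 3·3 - 15 = -78
T_6 = 3·(-78) - 3·(-18) - 18 = -198
T_7 = 3·(-198) - 3·(-78) - 21 = -381
T_8 = 3·(-381) - 3·(-198) - 24 = -573

-573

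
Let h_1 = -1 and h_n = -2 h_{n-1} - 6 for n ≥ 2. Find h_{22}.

The fixed point is -6/(1 + 2) = -2, so h_n + 2 = -2(h_{n-1} + 2).
Hence h_n = 1·(-2)^{n-1} - 2.
h_{22} = 1·(-2)^{21} - 2 = 1·-2097152 - 2 = -2097154.

-2097154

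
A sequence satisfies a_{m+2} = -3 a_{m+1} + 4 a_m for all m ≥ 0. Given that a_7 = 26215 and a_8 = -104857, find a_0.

-1

Rearranging, a_{m-2} = (a_m + 3 a_{m-1}) / 4.
a_6 = (-104857 + 3·26215) / 4 = -26212/4 = -6553
a_5 = (26215 + 3·(-6553)) / 4 = 6556/4 = 1639
a_4 = (-6553 + 3·1639) / 4 = -1636/4 = -409
a_3 = (1639 + 3·(-409)) / 4 = 412/4 = 103
a_2 = (-409 + 3·103) / 4 = -100/4 = -25
a_1 = (103 + 3·(-25)) / 4 = 28/4 = 7
a_0 = (-25 + 3·7) / 4 = -4/4 = -1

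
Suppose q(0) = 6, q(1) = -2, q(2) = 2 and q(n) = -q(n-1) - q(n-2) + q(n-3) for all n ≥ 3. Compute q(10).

q(3) = -2 - (-2) + 6 = 6
q(4) = -6 - 2 + (-2) = -10
q(5) = -(-10) - 6 + 2 = 6
q(6) = -6 - (-10) + 6 = 10
q(7) = -10 - 6 + (-10) = -26
q(8) = -(-26) - 10 + 6 = 22
q(9) = -22 - (-26) + 10 = 14
q(10) = -14 - 22 + (-26) = -62

-62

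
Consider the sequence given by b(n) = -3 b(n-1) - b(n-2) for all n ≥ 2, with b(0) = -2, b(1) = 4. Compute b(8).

b(2) = -3·4 - (-2) = -10
b(3) = -3·(-10) - 4 = 26
b(4) = -3·26 - (-10) = -68
b(5) = -3·(-68) - 26 = 178
b(6) = -3·178 - (-68) = -466
b(7) = -3·(-466) - 178 = 1220
b(8) = -3·1220 - (-466) = -3194

-3194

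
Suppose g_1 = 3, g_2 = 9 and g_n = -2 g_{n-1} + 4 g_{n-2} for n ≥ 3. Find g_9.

g_3 = -2(9) + 4(3) = -6
g_4 = -2(-6) + 4(9) = 48
g_5 = -2(48) + 4(-6) = -120
g_6 = -2(-120) + 4(48) = 432
g_7 = -2(432) + 4(-120) = -1344
g_8 = -2(-1344) + 4(432) = 4416
g_9 = -2(4416) + 4(-1344) = -14208

-14208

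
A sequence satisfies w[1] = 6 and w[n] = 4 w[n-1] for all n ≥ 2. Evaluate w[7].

w[2] = 4(6) = 24
w[3] = 4(24) = 96
w[4] = 4(96) = 384
w[5] = 4(384) = 1536
w[6] = 4(1536) = 6144
w[7] = 4(6144) = 24576

24576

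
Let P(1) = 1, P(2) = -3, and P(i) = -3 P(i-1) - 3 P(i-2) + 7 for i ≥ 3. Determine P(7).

P(3) = -3*(-3) - 3*1 + 7 = 13
P(4) = -3*13 - 3*(-3) + 7 = -23
P(5) = -3*(-23) - 3*13 + 7 = 37
P(6) = -3*37 - 3*(-23) + 7 = -35
P(7) = -3*(-35) - 3*37 + 7 = 1

1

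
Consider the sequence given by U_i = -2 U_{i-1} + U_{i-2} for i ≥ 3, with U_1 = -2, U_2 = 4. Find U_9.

-1970

U_3 = -2*4 + (-2) = -10
U_4 = -2*(-10) + 4 = 24
U_5 = -2*24 + (-10) = -58
U_6 = -2*(-58) + 24 = 140
U_7 = -2*140 + (-58) = -338
U_8 = -2*(-338) + 140 = 816
U_9 = -2*816 + (-338) = -1970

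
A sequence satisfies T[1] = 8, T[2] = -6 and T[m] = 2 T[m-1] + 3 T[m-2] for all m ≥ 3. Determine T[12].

88566

T[3] = 2*(-6) + 3*8 = 12
T[4] = 2*12 + 3*(-6) = 6
T[5] = 2*6 + 3*12 = 48
T[6] = 2*48 + 3*6 = 114
T[7] = 2*114 + 3*48 = 372
T[8] = 2*372 + 3*114 = 1086
T[9] = 2*1086 + 3*372 = 3288
T[10] = 2*3288 + 3*1086 = 9834
T[11] = 2*9834 + 3*3288 = 29532
T[12] = 2*29532 + 3*9834 = 88566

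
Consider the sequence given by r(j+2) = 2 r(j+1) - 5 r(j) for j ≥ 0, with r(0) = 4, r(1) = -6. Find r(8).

r(2) = 2·(-6) - 5·4 = -32
r(3) = 2·(-32) - 5·(-6) = -34
r(4) = 2·(-34) - 5·(-32) = 92
r(5) = 2·92 - 5·(-34) = 354
r(6) = 2·354 - 5·92 = 248
r(7) = 2·248 - 5·354 = -1274
r(8) = 2·(-1274) - 5·248 = -3788

-3788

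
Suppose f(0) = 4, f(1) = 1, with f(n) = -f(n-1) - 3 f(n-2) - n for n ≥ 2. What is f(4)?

f(2) = -1 - 3·4 - 2 = -15
f(3) = -(-15) - 3·1 - 3 = 9
f(4) = -9 - 3·(-15) - 4 = 32

32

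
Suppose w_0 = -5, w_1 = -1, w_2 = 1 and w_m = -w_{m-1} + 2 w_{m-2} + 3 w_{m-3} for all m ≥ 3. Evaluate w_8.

w_3 = -1 + 2(-1) + 3(-5) = -18
w_4 = -(-18) + 2(1) + 3(-1) = 17
w_5 = -17 + 2(-18) + 3(1) = -50
w_6 = -(-50) + 2(17) + 3(-18) = 30
w_7 = -30 + 2(-50) + 3(17) = -79
w_8 = -(-79) + 2(30) + 3(-50) = -11

-11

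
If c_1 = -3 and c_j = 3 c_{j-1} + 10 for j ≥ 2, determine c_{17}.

86093437

The fixed point is 10/(1 - 3) = -5, so c_j + 5 = 3(c_{j-1} + 5).
Hence c_j = 2·3^{j-1} - 5.
c_{17} = 2·3^{16} - 5 = 2·43046721 - 5 = 86093437.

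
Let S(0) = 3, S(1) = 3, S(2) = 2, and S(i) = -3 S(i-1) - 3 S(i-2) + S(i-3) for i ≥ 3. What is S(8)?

-277

S(3) = -3(2) - 3(3) + 3 = -12
S(4) = -3(-12) - 3(2) + 3 = 33
S(5) = -3(33) - 3(-12) + 2 = -61
S(6) = -3(-61) - 3(33) + (-12) = 72
S(7) = -3(72) - 3(-61) + 33 = 0
S(8) = -3(0) - 3(72) + (-61) = -277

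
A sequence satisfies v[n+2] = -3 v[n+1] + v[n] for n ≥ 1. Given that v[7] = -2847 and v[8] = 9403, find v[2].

Rearranging, v[n-2] = v[n] + 3 v[n-1].
v[6] = 9403 + 3(-2847) = 862
v[5] = -2847 + 3(862) = -261
v[4] = 862 + 3(-261) = 79
v[3] = -261 + 3(79) = -24
v[2] = 79 + 3(-24) = 7

7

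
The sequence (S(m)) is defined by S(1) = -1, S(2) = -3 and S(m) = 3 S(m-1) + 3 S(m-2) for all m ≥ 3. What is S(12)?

-1924560

S(3) = 3·(-3) + 3·(-1) = -12
S(4) = 3·(-12) + 3·(-3) = -45
S(5) = 3·(-45) + 3·(-12) = -171
S(6) = 3·(-171) + 3·(-45) = -648
S(7) = 3·(-648) + 3·(-171) = -2457
S(8) = 3·(-2457) + 3·(-648) = -9315
S(9) = 3·(-9315) + 3·(-2457) = -35316
S(10) = 3·(-35316) + 3·(-9315) = -133893
S(11) = 3·(-133893) + 3·(-35316) = -507627
S(12) = 3·(-507627) + 3·(-133893) = -1924560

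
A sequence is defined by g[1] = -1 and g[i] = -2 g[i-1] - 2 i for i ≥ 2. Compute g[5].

g[2] = -2(-1) - 4 = -2
g[3] = -2(-2) - 6 = -2
g[4] = -2(-2) - 8 = -4
g[5] = -2(-4) - 10 = -2

-2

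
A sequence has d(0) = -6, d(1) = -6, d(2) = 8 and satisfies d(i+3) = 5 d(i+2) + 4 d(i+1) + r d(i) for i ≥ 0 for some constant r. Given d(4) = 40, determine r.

2

d(3) = 16 - 6r
d(4) = 112 - 36r
So 112 - 36r = 40, giving r = 2.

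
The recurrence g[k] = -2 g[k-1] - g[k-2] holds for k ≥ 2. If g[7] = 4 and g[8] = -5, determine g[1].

Rearranging, g[k-2] = -(g[k] + 2 g[k-1]).
g[6] = -(-5 + 2*4) = -3
g[5] = -(4 + 2*(-3)) = 2
g[4] = -(-3 + 2*2) = -1
g[3] = -(2 + 2*(-1)) = 0
g[2] = -(-1 + 2*0) = 1
g[1] = -(0 + 2*1) = -2

-2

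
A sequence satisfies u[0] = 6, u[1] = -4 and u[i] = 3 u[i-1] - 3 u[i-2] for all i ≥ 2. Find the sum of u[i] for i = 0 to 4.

-250

u[2] = 3·(-4) - 3·6 = -30
u[3] = 3·(-30) - 3·(-4) = -78
u[4] = 3·(-78) - 3·(-30) = -144
Sum = 6 + (-4) + (-30) + (-78) + (-144) = -250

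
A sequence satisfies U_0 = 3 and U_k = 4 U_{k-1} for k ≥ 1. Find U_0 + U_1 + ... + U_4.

1023

U_1 = 4·3 = 12
U_2 = 4·12 = 48
U_3 = 4·48 = 192
U_4 = 4·192 = 768
Sum = 3 + 12 + 48 + 192 + 768 = 1023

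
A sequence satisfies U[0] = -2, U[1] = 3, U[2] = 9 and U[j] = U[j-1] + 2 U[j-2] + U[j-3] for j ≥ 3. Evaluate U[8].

691

U[3] = 9 + 2·3 + (-2) = 13
U[4] = 13 + 2·9 + 3 = 34
U[5] = 34 + 2·13 + 9 = 69
U[6] = 69 + 2·34 + 13 = 150
U[7] = 150 + 2·69 + 34 = 322
U[8] = 322 + 2·150 + 69 = 691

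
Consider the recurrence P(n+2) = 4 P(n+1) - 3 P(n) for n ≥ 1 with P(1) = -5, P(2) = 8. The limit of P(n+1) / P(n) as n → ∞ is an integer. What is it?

3

The characteristic equation is r^2 - 4r + 3 = 0, which factors as (r - 3)(r - 1) = 0.
So the roots are 3 and 1. Since |3| > |1| and the coefficient of 3^n is non-zero, the ratio tends to 3.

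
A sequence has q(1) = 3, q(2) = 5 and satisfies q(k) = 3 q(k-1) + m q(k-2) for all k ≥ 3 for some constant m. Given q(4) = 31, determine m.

-1

q(3) = 15 + 3m
q(4) = 45 + 14m
So 45 + 14m = 31, giving m = -1.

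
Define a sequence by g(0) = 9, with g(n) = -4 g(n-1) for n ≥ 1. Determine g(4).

2304

g(1) = -4(9) = -36
g(2) = -4(-36) = 144
g(3) = -4(144) = -576
g(4) = -4(-576) = 2304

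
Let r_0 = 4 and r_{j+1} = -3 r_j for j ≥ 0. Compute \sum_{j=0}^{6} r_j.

2188

r_1 = -3*4 = -12
r_2 = -3*(-12) = 36
r_3 = -3*36 = -108
r_4 = -3*(-108) = 324
r_5 = -3*324 = -972
r_6 = -3*(-972) = 2916
Sum = 4 + (-12) + 36 + (-108) + 324 + (-972) + 2916 = 2188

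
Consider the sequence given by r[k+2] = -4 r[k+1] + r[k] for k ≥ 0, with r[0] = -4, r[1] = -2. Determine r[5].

-322

r[2] = -4(-2) + (-4) = 4
r[3] = -4(4) + (-2) = -18
r[4] = -4(-18) + 4 = 76
r[5] = -4(76) + (-18) = -322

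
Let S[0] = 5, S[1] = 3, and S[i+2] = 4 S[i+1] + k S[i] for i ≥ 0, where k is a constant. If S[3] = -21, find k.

S[2] = 12 + 5k
S[3] = 48 + 23k
So 48 + 23k = -21, giving k = -3.

-3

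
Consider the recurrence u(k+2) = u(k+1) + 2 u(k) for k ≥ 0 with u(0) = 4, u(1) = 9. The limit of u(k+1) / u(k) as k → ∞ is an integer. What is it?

The characteristic equation is r^2 - r - 2 = 0, which factors as (r - 2)(r + 1) = 0.
So the roots are 2 and -1. Since |2| > |-1| and the coefficient of 2^k is non-zero, the ratio tends to 2.

2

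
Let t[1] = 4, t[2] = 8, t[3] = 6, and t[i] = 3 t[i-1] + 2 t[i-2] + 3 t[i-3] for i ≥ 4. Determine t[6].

t[4] = 3(6) + 2(8) + 3(4) = 46
t[5] = 3(46) + 2(6) + 3(8) = 174
t[6] = 3(174) + 2(46) + 3(6) = 632

632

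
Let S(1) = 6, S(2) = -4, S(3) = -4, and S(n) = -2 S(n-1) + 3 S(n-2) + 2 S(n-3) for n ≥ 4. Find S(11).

S(4) = -2*(-4) + 3*(-4) + 2*6 = 8
S(5) = -2*8 + 3*(-4) + 2*(-4) = -36
S(6) = -2*(-36) + 3*8 + 2*(-4) = 88
S(7) = -2*88 + 3*(-36) + 2*8 = -268
S(8) = -2*(-268) + 3*88 + 2*(-36) = 728
S(9) = -2*728 + 3*(-268) + 2*88 = -2084
S(10) = -2*(-2084) + 3*728 + 2*(-268) = 5816
S(11) = -2*5816 + 3*(-2084) + 2*728 = -16428

-16428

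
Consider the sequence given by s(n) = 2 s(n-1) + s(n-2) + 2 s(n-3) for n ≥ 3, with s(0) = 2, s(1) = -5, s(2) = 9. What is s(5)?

s(3) = 2·9 + (-5) + 2·2 = 17
s(4) = 2·17 + 9 + 2·(-5) = 33
s(5) = 2·33 + 17 + 2·9 = 101

101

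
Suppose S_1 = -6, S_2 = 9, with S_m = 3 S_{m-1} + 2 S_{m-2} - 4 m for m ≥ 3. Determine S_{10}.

7535

S_3 = 3*9 + 2*(-6) - 12 = 3
S_4 = 3*3 + 2*9 - 16 = 11
S_5 = 3*11 + 2*3 - 20 = 19
S_6 = 3*19 + 2*11 - 24 = 55
S_7 = 3*55 + 2*19 - 28 = 175
S_8 = 3*175 + 2*55 - 32 = 603
S_9 = 3*603 + 2*175 - 36 = 2123
S_{10} = 3*2123 + 2*603 - 40 = 7535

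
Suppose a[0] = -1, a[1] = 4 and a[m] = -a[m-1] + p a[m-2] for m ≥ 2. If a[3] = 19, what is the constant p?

3

a[2] = -4 - p
a[3] = 4 + 5p
So 4 + 5p = 19, giving p = 3.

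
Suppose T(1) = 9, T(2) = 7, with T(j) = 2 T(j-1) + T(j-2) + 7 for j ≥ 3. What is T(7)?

1094

T(3) = 2*7 + 9 + 7 = 30
T(4) = 2*30 + 7 + 7 = 74
T(5) = 2*74 + 30 + 7 = 185
T(6) = 2*185 + 74 + 7 = 451
T(7) = 2*451 + 185 + 7 = 1094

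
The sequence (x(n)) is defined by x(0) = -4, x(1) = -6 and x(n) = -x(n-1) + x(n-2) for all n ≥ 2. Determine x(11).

x(2) = -(-6) + (-4) = 2
x(3) = -2 + (-6) = -8
x(4) = -(-8) + 2 = 10
x(5) = -10 + (-8) = -18
x(6) = -(-18) + 10 = 28
x(7) = -28 + (-18) = -46
x(8) = -(-46) + 28 = 74
x(9) = -74 + (-46) = -120
x(10) = -(-120) + 74 = 194
x(11) = -194 + (-120) = -314

-314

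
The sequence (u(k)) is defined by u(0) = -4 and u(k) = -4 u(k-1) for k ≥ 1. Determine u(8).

u(1) = -4·(-4) = 16
u(2) = -4·16 = -64
u(3) = -4·(-64) = 256
u(4) = -4·256 = -1024
u(5) = -4·(-1024) = 4096
u(6) = -4·4096 = -16384
u(7) = -4·(-16384) = 65536
u(8) = -4·65536 = -262144

-262144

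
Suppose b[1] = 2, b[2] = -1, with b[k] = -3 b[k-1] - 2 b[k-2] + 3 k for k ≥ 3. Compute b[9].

b[3] = -3*(-1) - 2*2 + 9 = 8
b[4] = -3*8 - 2*(-1) + 12 = -10
b[5] = -3*(-10) - 2*8 + 15 = 29
b[6] = -3*29 - 2*(-10) + 18 = -49
b[7] = -3*(-49) - 2*29 + 21 = 110
b[8] = -3*110 - 2*(-49) + 24 = -208
b[9] = -3*(-208) - 2*110 + 27 = 431

431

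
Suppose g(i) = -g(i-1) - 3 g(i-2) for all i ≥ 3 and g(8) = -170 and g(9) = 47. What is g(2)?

-2

Rearranging, g(i-2) = (g(i) + g(i-1)) / -3.
g(7) = (47 + (-170)) / -3 = -123/-3 = 41
g(6) = (-170 + 41) / -3 = -129/-3 = 43
g(5) = (41 + 43) / -3 = 84/-3 = -28
g(4) = (43 + (-28)) / -3 = 15/-3 = -5
g(3) = (-28 + (-5)) / -3 = -33/-3 = 11
g(2) = (-5 + 11) / -3 = 6/-3 = -2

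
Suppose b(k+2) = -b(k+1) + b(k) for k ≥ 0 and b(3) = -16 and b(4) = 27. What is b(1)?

-5

Rearranging, b(k-2) = b(k) + b(k-1).
b(2) = 27 + (-16) = 11
b(1) = -16 + 11 = -5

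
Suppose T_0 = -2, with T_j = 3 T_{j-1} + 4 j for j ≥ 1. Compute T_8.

T_1 = 3·(-2) + 4 = -2
T_2 = 3·(-2) + 8 = 2
T_3 = 3·2 + 12 = 18
T_4 = 3·18 + 16 = 70
T_5 = 3·70 + 20 = 230
T_6 = 3·230 + 24 = 714
T_7 = 3·714 + 28 = 2170
T_8 = 3·2170 + 32 = 6542

6542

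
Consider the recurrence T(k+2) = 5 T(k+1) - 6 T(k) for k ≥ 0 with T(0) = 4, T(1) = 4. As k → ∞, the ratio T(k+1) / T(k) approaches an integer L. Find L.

The characteristic equation is r^2 - 5r + 6 = 0, which factors as (r - 3)(r - 2) = 0.
So the roots are 3 and 2. Since |3| > |2| and the coefficient of 3^k is non-zero, the ratio tends to 3.

3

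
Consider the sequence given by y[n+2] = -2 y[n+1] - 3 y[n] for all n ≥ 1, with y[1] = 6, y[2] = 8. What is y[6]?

y[3] = -2·8 - 3·6 = -34
y[4] = -2·(-34) - 3·8 = 44
y[5] = -2·44 - 3·(-34) = 14
y[6] = -2·14 - 3·44 = -160

-160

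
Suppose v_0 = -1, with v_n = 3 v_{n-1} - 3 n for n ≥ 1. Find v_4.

v_1 = 3(-1) - 3 = -6
v_2 = 3(-6) - 6 = -24
v_3 = 3(-24) - 9 = -81
v_4 = 3(-81) - 12 = -255

-255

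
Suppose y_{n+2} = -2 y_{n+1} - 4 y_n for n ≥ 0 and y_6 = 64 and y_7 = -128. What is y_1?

Rearranging, y_{n-2} = (y_n + 2 y_{n-1}) / -4.
y_5 = (-128 + 2(64)) / -4 = 0/-4 = 0
y_4 = (64 + 2(0)) / -4 = 64/-4 = -16
y_3 = (0 + 2(-16)) / -4 = -32/-4 = 8
y_2 = (-16 + 2(8)) / -4 = 0/-4 = 0
y_1 = (8 + 2(0)) / -4 = 8/-4 = -2

-2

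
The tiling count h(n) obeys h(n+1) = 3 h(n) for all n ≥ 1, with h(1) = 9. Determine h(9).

59049

h(2) = 3·9 = 27
h(3) = 3·27 = 81
h(4) = 3·81 = 243
h(5) = 3·243 = 729
h(6) = 3·729 = 2187
h(7) = 3·2187 = 6561
h(8) = 3·6561 = 19683
h(9) = 3·19683 = 59049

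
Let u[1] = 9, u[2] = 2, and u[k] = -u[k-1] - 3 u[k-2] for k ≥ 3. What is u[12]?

1343

u[3] = -2 - 3·9 = -29
u[4] = -(-29) - 3·2 = 23
u[5] = -23 - 3·(-29) = 64
u[6] = -64 - 3·23 = -133
u[7] = -(-133) - 3·64 = -59
u[8] = -(-59) - 3·(-133) = 458
u[9] = -458 - 3·(-59) = -281
u[10] = -(-281) - 3·458 = -1093
u[11] = -(-1093) - 3·(-281) = 1936
u[12] = -1936 - 3·(-1093) = 1343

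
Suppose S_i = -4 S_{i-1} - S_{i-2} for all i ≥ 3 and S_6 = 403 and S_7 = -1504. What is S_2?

3

Rearranging, S_{i-2} = -(S_i + 4 S_{i-1}).
S_5 = -(-1504 + 4*403) = -108
S_4 = -(403 + 4*(-108)) = 29
S_3 = -(-108 + 4*29) = -8
S_2 = -(29 + 4*(-8)) = 3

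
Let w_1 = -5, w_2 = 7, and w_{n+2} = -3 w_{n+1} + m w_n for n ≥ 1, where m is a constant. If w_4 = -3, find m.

w_3 = -21 - 5m
w_4 = 63 + 22m
So 63 + 22m = -3, giving m = -3.

-3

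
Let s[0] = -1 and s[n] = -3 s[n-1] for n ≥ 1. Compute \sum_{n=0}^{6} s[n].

-547

s[1] = -3·(-1) = 3
s[2] = -3·3 = -9
s[3] = -3·(-9) = 27
s[4] = -3·27 = -81
s[5] = -3·(-81) = 243
s[6] = -3·243 = -729
Sum = (-1) + 3 + (-9) + 27 + (-81) + 243 + (-729) = -547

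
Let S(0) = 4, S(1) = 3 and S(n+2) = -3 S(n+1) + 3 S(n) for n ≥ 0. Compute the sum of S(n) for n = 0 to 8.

1234

S(2) = -3(3) + 3(4) = 3
S(3) = -3(3) + 3(3) = 0
S(4) = -3(0) + 3(3) = 9
S(5) = -3(9) + 3(0) = -27
S(6) = -3(-27) + 3(9) = 108
S(7) = -3(108) + 3(-27) = -405
S(8) = -3(-405) + 3(108) = 1539
Sum = 4 + 3 + 3 + 0 + 9 + (-27) + 108 + (-405) + 1539 = 1234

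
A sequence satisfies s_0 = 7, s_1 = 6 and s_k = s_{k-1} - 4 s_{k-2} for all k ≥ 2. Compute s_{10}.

s_2 = 6 - 4(7) = -22
s_3 = (-22) - 4(6) = -46
s_4 = (-46) - 4(-22) = 42
s_5 = 42 - 4(-46) = 226
s_6 = 226 - 4(42) = 58
s_7 = 58 - 4(226) = -846
s_8 = (-846) - 4(58) = -1078
s_9 = (-1078) - 4(-846) = 2306
s_{10} = 2306 - 4(-1078) = 6618

6618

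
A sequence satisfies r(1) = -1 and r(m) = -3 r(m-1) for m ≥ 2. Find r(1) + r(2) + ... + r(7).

r(2) = -3*(-1) = 3
r(3) = -3*3 = -9
r(4) = -3*(-9) = 27
r(5) = -3*27 = -81
r(6) = -3*(-81) = 243
r(7) = -3*243 = -729
Sum = (-1) + 3 + (-9) + 27 + (-81) + 243 + (-729) = -547

-547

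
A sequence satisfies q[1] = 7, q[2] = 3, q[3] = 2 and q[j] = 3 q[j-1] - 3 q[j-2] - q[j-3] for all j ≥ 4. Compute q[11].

q[4] = 3*2 - 3*3 - 7 = -10
q[5] = 3*(-10) - 3*2 - 3 = -39
q[6] = 3*(-39) - 3*(-10) - 2 = -89
q[7] = 3*(-89) - 3*(-39) - (-10) = -140
q[8] = 3*(-140) - 3*(-89) - (-39) = -114
q[9] = 3*(-114) - 3*(-140) - (-89) = 167
q[10] = 3*167 - 3*(-114) - (-140) = 983
q[11] = 3*983 - 3*167 - (-114) = 2562

2562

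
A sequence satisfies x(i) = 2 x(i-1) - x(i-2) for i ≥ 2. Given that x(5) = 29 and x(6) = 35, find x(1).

Rearranging, x(i-2) = -(x(i) - 2 x(i-1)).
x(4) = -(35 - 2·29) = 23
x(3) = -(29 - 2·23) = 17
x(2) = -(23 - 2·17) = 11
x(1) = -(17 - 2·11) = 5

5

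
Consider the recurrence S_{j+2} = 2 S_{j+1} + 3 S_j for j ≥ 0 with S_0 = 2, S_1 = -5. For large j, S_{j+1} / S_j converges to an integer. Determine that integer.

The characteristic equation is r^2 - 2r - 3 = 0, which factors as (r - 3)(r + 1) = 0.
So the roots are 3 and -1. Since |3| > |-1| and the coefficient of 3^j is non-zero, the ratio tends to 3.

3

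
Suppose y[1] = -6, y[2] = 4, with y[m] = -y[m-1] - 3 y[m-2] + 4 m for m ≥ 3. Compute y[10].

y[3] = -4 - 3·(-6) + 12 = 26
y[4] = -26 - 3·4 + 16 = -22
y[5] = -(-22) - 3·26 + 20 = -36
y[6] = -(-36) - 3·(-22) + 24 = 126
y[7] = -126 - 3·(-36) + 28 = 10
y[8] = -10 - 3·126 + 32 = -356
y[9] = -(-356) - 3·10 + 36 = 362
y[10] = -362 - 3·(-356) + 40 = 746

746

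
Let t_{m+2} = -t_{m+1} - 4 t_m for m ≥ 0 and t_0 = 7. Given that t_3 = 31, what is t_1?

-1

Let t_1 = x.
t_2 = -28 - x
t_3 = 28 - 3x
So 28 - 3x = 31, giving x = -1.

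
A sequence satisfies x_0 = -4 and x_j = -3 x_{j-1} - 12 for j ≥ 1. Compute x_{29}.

The fixed point is -12/(1 + 3) = -3, so x_j + 3 = -3(x_{j-1} + 3).
Hence x_j = -1·(-3)^j - 3.
x_{29} = -1·(-3)^{29} - 3 = -1·-68630377364883 - 3 = 68630377364880.

68630377364880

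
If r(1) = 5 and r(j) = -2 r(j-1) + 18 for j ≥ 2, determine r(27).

-67108858

The fixed point is 18/(1 + 2) = 6, so r(j) - 6 = -2(r(j-1) - 6).
Hence r(j) = -1·(-2)^{j-1} + 6.
r(27) = -1·(-2)^{26} + 6 = -1·67108864 + 6 = -67108858.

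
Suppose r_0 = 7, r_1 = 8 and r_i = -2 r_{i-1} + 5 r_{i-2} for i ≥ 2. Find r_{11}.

-360118

r_2 = -2·8 + 5·7 = 19
r_3 = -2·19 + 5·8 = 2
r_4 = -2·2 + 5·19 = 91
r_5 = -2·91 + 5·2 = -172
r_6 = -2·(-172) + 5·91 = 799
r_7 = -2·799 + 5·(-172) = -2458
r_8 = -2·(-2458) + 5·799 = 8911
r_9 = -2·8911 + 5·(-2458) = -30112
r_{10} = -2·(-30112) + 5·8911 = 104779
r_{11} = -2·104779 + 5·(-30112) = -360118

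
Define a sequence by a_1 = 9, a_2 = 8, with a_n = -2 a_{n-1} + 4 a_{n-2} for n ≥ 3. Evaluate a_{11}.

a_3 = -2*8 + 4*9 = 20
a_4 = -2*20 + 4*8 = -8
a_5 = -2*(-8) + 4*20 = 96
a_6 = -2*96 + 4*(-8) = -224
a_7 = -2*(-224) + 4*96 = 832
a_8 = -2*832 + 4*(-224) = -2560
a_9 = -2*(-2560) + 4*832 = 8448
a_{10} = -2*8448 + 4*(-2560) = -27136
a_{11} = -2*(-27136) + 4*8448 = 88064

88064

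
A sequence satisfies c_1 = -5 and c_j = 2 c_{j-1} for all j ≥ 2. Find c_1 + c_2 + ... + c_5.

c_2 = 2·(-5) = -10
c_3 = 2·(-10) = -20
c_4 = 2·(-20) = -40
c_5 = 2·(-40) = -80
Sum = (-5) + (-10) + (-20) + (-40) + (-80) = -155

-155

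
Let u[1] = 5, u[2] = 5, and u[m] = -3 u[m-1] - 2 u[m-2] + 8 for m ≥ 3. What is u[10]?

u[3] = -3(5) - 2(5) + 8 = -17
u[4] = -3(-17) - 2(5) + 8 = 49
u[5] = -3(49) - 2(-17) + 8 = -105
u[6] = -3(-105) - 2(49) + 8 = 225
u[7] = -3(225) - 2(-105) + 8 = -457
u[8] = -3(-457) - 2(225) + 8 = 929
u[9] = -3(929) - 2(-457) + 8 = -1865
u[10] = -3(-1865) - 2(929) + 8 = 3745

3745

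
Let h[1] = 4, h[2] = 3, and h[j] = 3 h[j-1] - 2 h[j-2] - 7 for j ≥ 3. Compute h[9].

h[3] = 3·3 - 2·4 - 7 = -6
h[4] = 3·(-6) - 2·3 - 7 = -31
h[5] = 3·(-31) - 2·(-6) - 7 = -88
h[6] = 3·(-88) - 2·(-31) - 7 = -209
h[7] = 3·(-209) - 2·(-88) - 7 = -458
h[8] = 3·(-458) - 2·(-209) - 7 = -963
h[9] = 3·(-963) - 2·(-458) - 7 = -1980

-1980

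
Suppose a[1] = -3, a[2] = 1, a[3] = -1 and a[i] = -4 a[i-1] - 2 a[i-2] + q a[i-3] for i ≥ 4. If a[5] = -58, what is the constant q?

a[4] = 2 - 3q
a[5] = -6 + 13q
So -6 + 13q = -58, giving q = -4.

-4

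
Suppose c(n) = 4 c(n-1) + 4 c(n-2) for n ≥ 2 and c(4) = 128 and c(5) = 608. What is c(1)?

-2

Rearranging, c(n-2) = (c(n) - 4 c(n-1)) / 4.
c(3) = (608 - 4·128) / 4 = 96/4 = 24
c(2) = (128 - 4·24) / 4 = 32/4 = 8
c(1) = (24 - 4·8) / 4 = -8/4 = -2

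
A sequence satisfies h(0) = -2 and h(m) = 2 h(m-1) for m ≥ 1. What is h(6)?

h(1) = 2·(-2) = -4
h(2) = 2·(-4) = -8
h(3) = 2·(-8) = -16
h(4) = 2·(-16) = -32
h(5) = 2·(-32) = -64
h(6) = 2·(-64) = -128

-128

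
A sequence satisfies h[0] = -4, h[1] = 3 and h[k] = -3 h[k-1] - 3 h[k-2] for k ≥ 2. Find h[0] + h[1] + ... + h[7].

-25

h[2] = -3·3 - 3·(-4) = 3
h[3] = -3·3 - 3·3 = -18
h[4] = -3·(-18) - 3·3 = 45
h[5] = -3·45 - 3·(-18) = -81
h[6] = -3·(-81) - 3·45 = 108
h[7] = -3·108 - 3·(-81) = -81
Sum = (-4) + 3 + 3 + (-18) + 45 + (-81) + 108 + (-81) = -25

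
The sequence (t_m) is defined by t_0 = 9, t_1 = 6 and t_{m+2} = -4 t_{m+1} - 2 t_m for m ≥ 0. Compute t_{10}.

-857760

t_2 = -4*6 - 2*9 = -42
t_3 = -4*(-42) - 2*6 = 156
t_4 = -4*156 - 2*(-42) = -540
t_5 = -4*(-540) - 2*156 = 1848
t_6 = -4*1848 - 2*(-540) = -6312
t_7 = -4*(-6312) - 2*1848 = 21552
t_8 = -4*21552 - 2*(-6312) = -73584
t_9 = -4*(-73584) - 2*21552 = 251232
t_{10} = -4*251232 - 2*(-73584) = -857760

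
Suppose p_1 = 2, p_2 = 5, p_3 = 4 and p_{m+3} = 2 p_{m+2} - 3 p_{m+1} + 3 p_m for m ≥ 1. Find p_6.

17

p_4 = 2(4) - 3(5) + 3(2) = -1
p_5 = 2(-1) - 3(4) + 3(5) = 1
p_6 = 2(1) - 3(-1) + 3(4) = 17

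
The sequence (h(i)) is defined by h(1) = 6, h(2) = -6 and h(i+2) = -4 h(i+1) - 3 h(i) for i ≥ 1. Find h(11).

6

h(3) = -4*(-6) - 3*6 = 6
h(4) = -4*6 - 3*(-6) = -6
h(5) = -4*(-6) - 3*6 = 6
h(6) = -4*6 - 3*(-6) = -6
h(7) = -4*(-6) - 3*6 = 6
h(8) = -4*6 - 3*(-6) = -6
h(9) = -4*(-6) - 3*6 = 6
h(10) = -4*6 - 3*(-6) = -6
h(11) = -4*(-6) - 3*6 = 6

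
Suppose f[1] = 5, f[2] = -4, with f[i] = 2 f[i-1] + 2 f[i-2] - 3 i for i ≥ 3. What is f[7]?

-775

f[3] = 2*(-4) + 2*5 - 9 = -7
f[4] = 2*(-7) + 2*(-4) - 12 = -34
f[5] = 2*(-34) + 2*(-7) - 15 = -97
f[6] = 2*(-97) + 2*(-34) - 18 = -280
f[7] = 2*(-280) + 2*(-97) - 21 = -775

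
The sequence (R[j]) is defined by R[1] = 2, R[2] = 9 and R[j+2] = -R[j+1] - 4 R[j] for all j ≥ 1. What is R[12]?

11341

R[3] = -9 - 4·2 = -17
R[4] = -(-17) - 4·9 = -19
R[5] = -(-19) - 4·(-17) = 87
R[6] = -87 - 4·(-19) = -11
R[7] = -(-11) - 4·87 = -337
R[8] = -(-337) - 4·(-11) = 381
R[9] = -381 - 4·(-337) = 967
R[10] = -967 - 4·381 = -2491
R[11] = -(-2491) - 4·967 = -1377
R[12] = -(-1377) - 4·(-2491) = 11341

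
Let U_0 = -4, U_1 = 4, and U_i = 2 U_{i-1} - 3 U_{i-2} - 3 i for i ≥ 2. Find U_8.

500

U_2 = 2*4 - 3*(-4) - 6 = 14
U_3 = 2*14 - 3*4 - 9 = 7
U_4 = 2*7 - 3*14 - 12 = -40
U_5 = 2*(-40) - 3*7 - 15 = -116
U_6 = 2*(-116) - 3*(-40) - 18 = -130
U_7 = 2*(-130) - 3*(-116) - 21 = 67
U_8 = 2*67 - 3*(-130) - 24 = 500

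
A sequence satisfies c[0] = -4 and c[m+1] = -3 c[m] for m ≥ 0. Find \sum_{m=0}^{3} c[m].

80

c[1] = -3(-4) = 12
c[2] = -3(12) = -36
c[3] = -3(-36) = 108
Sum = (-4) + 12 + (-36) + 108 = 80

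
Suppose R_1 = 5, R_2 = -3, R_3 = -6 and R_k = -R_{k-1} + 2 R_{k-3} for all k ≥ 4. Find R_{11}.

R_4 = -(-6) + 2·5 = 16
R_5 = -16 + 2·(-3) = -22
R_6 = -(-22) + 2·(-6) = 10
R_7 = -10 + 2·16 = 22
R_8 = -22 + 2·(-22) = -66
R_9 = -(-66) + 2·10 = 86
R_{10} = -86 + 2·22 = -42
R_{11} = -(-42) + 2·(-66) = -90

-90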